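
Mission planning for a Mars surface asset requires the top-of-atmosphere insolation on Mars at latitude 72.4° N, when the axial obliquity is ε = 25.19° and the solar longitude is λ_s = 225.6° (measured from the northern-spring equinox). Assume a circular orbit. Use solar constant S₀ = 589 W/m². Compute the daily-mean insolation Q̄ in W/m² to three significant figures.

Q̄ ≈ 0.00 W/m²

Solar declination: sin δ = sin ε · sin λ_s = sin 25.19° × sin 225.6° = -0.30409, so δ = -17.704°.
cos H₀ = −tan(+72.4°) tan(-17.704°) = 1.0063 ≥ 1 ⇒ polar night, H₀ = 0 and Q̄ = 0.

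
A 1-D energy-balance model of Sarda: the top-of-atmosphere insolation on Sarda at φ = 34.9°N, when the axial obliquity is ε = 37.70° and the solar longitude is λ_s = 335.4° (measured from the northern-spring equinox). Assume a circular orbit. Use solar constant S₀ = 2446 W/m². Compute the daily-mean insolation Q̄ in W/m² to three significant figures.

Q̄ ≈ 450 W/m²

Solar declination: sin δ = sin ε · sin λ_s = sin 37.70° × sin 335.4° = -0.25457, so δ = -14.748°.
cos H₀ = −tan(+34.9°) tan(-14.748°) = 0.1836, H₀ = 1.3861 rad.
Bracket: H₀ sin φ sin δ + cos φ cos δ sin H₀ = 1.3861×0.57215×-0.25457 + 0.82015×0.96706×0.98299 = -0.201889 + 0.779643 = 0.577754.
Q̄ = (S₀/π) × [bracket] = (2446/π) × 0.577754 = 449.8 W/m².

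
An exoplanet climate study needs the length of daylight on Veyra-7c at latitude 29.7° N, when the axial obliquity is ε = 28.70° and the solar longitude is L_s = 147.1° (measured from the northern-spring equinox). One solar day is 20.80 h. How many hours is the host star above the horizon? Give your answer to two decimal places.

Solar declination: sin δ = sin ε · sin L_s = sin 28.70° × sin 147.1° = 0.26085, so δ = +15.120°.
cos h₀ = −tan ϕ · tan δ = −tan(+29.7°) × tan(+15.120°) = -0.1541, so h₀ = 1.7255 rad = 98.87°.
Daylight = 2h₀/(2π) × 20.80 h = (1.7255/π) × 20.80 = 11.42 h.

11.42 h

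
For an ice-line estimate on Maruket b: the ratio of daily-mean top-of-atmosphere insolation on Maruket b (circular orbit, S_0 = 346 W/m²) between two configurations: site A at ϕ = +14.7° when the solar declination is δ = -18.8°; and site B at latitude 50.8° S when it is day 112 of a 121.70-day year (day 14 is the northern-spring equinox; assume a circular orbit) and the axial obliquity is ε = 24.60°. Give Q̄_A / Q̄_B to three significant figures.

— Configuration A (ϕ=+14.7°):
cos h₀ = −tan(+14.7°) tan(-18.800°) = 0.0893, h₀ = 1.4814 rad.
Bracket: h₀ sin ϕ sin δ + cos ϕ cos δ sin h₀ = 1.4814×0.25376×-0.32227 + 0.96727×0.94665×0.99600 = -0.121148 + 0.912003 = 0.790855.
Q̄ = (S_0/π) × [bracket] = (346/π) × 0.790855 = 87.101 W/m².
— Configuration B (ϕ=-50.8°):
Solar longitude: L_s = 360° × (112 − 14)/121.70 = 289.893°.
sin δ = sin 24.60° × sin 289.893° = -0.39144, so δ = -23.044°.
cos h₀ = −tan(-50.8°) tan(-23.044°) = -0.5216, h₀ = 2.1195 rad.
Bracket: h₀ sin ϕ sin δ + cos ϕ cos δ sin h₀ = 2.1195×-0.77494×-0.39144 + 0.63203×0.92020×0.85321 = 0.642934 + 0.496222 = 1.139156.
Q̄ = (S_0/π) × [bracket] = (346/π) × 1.139156 = 125.46 W/m².
Ratio Q̄_A / Q̄_B = 87.101 / 125.46 = 0.6943.

Q̄_A / Q̄_B ≈ 0.694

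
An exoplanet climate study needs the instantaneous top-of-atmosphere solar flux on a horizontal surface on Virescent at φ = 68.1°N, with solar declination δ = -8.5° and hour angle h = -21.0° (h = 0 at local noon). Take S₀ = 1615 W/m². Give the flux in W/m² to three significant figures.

335 W/m²

cos θ_z = sin φ sin δ + cos φ cos δ cos h = -0.137143 + 0.344389 = 0.207246.
Flux = S₀ · cos θ_z = 1615 × 0.207246 = 334.7 W/m².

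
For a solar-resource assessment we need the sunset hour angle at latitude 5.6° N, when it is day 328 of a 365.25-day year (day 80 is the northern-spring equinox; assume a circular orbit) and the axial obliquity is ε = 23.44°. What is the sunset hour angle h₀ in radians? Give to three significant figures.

Solar longitude: L_s = 360° × (328 − 80)/365.25 = 244.435°.
sin δ = sin 23.44° × sin 244.435° = -0.35884, so δ = -21.029°.
cos h₀ = −tan ϕ · tan δ = −tan(+5.6°) × tan(-21.029°) = 0.0377, so h₀ = 1.5331 rad = 87.84°.

h₀ = 1.53 rad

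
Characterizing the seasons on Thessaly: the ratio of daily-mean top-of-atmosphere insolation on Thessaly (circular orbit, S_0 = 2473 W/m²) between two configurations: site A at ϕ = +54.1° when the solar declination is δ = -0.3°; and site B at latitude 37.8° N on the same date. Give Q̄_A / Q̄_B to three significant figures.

Q̄_A / Q̄_B ≈ 0.738

— Configuration A (ϕ=+54.1°):
cos h₀ = −tan(+54.1°) tan(-0.300°) = 0.0072, h₀ = 1.5636 rad.
Bracket: h₀ sin ϕ sin δ + cos ϕ cos δ sin h₀ = 1.5636×0.81004×-0.00524 + 0.58637×0.99999×0.99997 = -0.006637 + 0.586347 = 0.579710.
Q̄ = (S_0/π) × [bracket] = (2473/π) × 0.579710 = 456.34 W/m².
— Configuration B (ϕ=+37.8°):
cos h₀ = −tan(+37.8°) tan(-0.300°) = 0.0041, h₀ = 1.5667 rad.
Bracket: h₀ sin ϕ sin δ + cos ϕ cos δ sin h₀ = 1.5667×0.61291×-0.00524 + 0.79016×0.99999×0.99999 = -0.005032 + 0.790144 = 0.785112.
Q̄ = (S_0/π) × [bracket] = (2473/π) × 0.785112 = 618.02 W/m².
Ratio Q̄_A / Q̄_B = 456.34 / 618.02 = 0.7384.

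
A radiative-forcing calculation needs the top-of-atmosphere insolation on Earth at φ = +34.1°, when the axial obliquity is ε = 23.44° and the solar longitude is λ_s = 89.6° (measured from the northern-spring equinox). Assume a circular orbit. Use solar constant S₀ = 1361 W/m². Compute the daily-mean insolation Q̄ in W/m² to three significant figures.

Q̄ ≈ 495 W/m²

Solar declination: sin δ = sin ε · sin λ_s = sin 23.44° × sin 89.6° = 0.39778, so δ = +23.439°.
cos H₀ = −tan(+34.1°) tan(+23.439°) = -0.2935, H₀ = 1.8687 rad.
Bracket: H₀ sin φ sin δ + cos φ cos δ sin H₀ = 1.8687×0.56064×0.39778 + 0.82806×0.91748×0.95595 = 0.416741 + 0.726262 = 1.143003.
Q̄ = (S₀/π) × [bracket] = (1361/π) × 1.143003 = 495.2 W/m².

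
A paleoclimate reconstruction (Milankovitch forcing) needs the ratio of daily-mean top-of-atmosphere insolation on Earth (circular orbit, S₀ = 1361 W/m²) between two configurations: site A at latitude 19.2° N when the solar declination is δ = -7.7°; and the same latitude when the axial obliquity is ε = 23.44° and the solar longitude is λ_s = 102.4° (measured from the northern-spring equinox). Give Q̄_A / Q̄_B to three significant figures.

— Configuration A (φ=+19.2°):
cos H₀ = −tan(+19.2°) tan(-7.700°) = 0.0471, H₀ = 1.5237 rad.
Bracket: H₀ sin φ sin δ + cos φ cos δ sin H₀ = 1.5237×0.32887×-0.13399 + 0.94438×0.99098×0.99889 = -0.067142 + 0.934823 = 0.867681.
Q̄ = (S₀/π) × [bracket] = (1361/π) × 0.867681 = 375.90 W/m².
— Configuration B (φ=+19.2°):
Solar declination: sin δ = sin ε · sin λ_s = sin 23.44° × sin 102.4° = 0.38851, so δ = +22.862°.
cos H₀ = −tan(+19.2°) tan(+22.862°) = -0.1468, H₀ = 1.7182 rad.
Bracket: H₀ sin φ sin δ + cos φ cos δ sin H₀ = 1.7182×0.32887×0.38851 + 0.94438×0.92144×0.98916 = 0.219533 + 0.860757 = 1.080290.
Q̄ = (S₀/π) × [bracket] = (1361/π) × 1.080290 = 468.00 W/m².
Ratio Q̄_A / Q̄_B = 375.90 / 468.00 = 0.8032.

Q̄_A / Q̄_B ≈ 0.803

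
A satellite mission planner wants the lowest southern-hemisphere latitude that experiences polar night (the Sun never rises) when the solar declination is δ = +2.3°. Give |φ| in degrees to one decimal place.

Polar night requires cos H₀ = −tan φ tan δ ≥ 1, i.e. tan φ tan δ ≤ −1.
The boundary is |tan φ| · |tan δ| = 1, so |φ| = 90° − |δ| = 90° − 2.3° = 87.7° in the southern hemisphere.

|φ| = 87.7°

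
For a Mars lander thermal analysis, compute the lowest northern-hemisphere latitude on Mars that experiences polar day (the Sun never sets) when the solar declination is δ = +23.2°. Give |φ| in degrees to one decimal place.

|φ| = 66.8°

Polar day requires cos H₀ = −tan φ tan δ ≤ −1, i.e. tan φ tan δ ≥ 1.
The boundary is |tan φ| · |tan δ| = 1, so |φ| = 90° − |δ| = 90° − 23.2° = 66.8° in the northern hemisphere.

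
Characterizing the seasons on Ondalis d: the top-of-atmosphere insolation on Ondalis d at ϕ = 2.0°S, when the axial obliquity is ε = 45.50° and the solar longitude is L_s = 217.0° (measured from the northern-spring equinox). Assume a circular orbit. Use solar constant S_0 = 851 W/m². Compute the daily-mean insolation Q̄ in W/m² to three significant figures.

Q̄ ≈ 251 W/m²

Solar declination: sin δ = sin ε · sin L_s = sin 45.50° × sin 217.0° = -0.42924, so δ = -25.420°.
cos h₀ = −tan(-2.0°) tan(-25.420°) = -0.0166, h₀ = 1.5874 rad.
Bracket: h₀ sin ϕ sin δ + cos ϕ cos δ sin h₀ = 1.5874×-0.03490×-0.42924 + 0.99939×0.90319×0.99986 = 0.023780 + 0.902513 = 0.926293.
Q̄ = (S_0/π) × [bracket] = (851/π) × 0.926293 = 250.9 W/m².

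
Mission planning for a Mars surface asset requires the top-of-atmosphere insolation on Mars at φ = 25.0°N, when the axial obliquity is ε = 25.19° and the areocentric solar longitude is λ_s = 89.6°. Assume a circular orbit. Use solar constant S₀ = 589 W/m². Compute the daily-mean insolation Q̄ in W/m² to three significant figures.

Q̄ ≈ 210 W/m²

sin δ = sin 25.19° × sin 89.6° = 0.42561, so δ = +25.189°.
cos H₀ = −tan(+25.0°) tan(+25.189°) = -0.2193, H₀ = 1.7919 rad.
Bracket: H₀ sin φ sin δ + cos φ cos δ sin H₀ = 1.7919×0.42262×0.42561 + 0.90631×0.90491×0.97565 = 0.322311 + 0.800159 = 1.122470.
Q̄ = (S₀/π) × [bracket] = (589/π) × 1.122470 = 210.4 W/m².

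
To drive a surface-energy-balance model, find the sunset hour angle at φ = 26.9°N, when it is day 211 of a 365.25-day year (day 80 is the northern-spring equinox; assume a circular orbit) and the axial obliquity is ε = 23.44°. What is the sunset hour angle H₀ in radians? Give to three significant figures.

Solar longitude: λ_s = 360° × (211 − 80)/365.25 = 129.117°.
sin δ = sin 23.44° × sin 129.117° = 0.30863, so δ = +17.977°.
cos H₀ = −tan φ · tan δ = −tan(+26.9°) × tan(+17.977°) = -0.1646, so H₀ = 1.7362 rad = 99.47°.

H₀ = 1.74 rad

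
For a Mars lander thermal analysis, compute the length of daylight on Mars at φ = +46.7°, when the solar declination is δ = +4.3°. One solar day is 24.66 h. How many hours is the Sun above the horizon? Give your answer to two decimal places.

12.96 h

cos H₀ = −tan φ · tan δ = −tan(+46.7°) × tan(+4.300°) = -0.0798, so H₀ = 1.6507 rad = 94.58°.
Daylight = 2H₀/(2π) × 24.66 h = (1.6507/π) × 24.66 = 12.96 h.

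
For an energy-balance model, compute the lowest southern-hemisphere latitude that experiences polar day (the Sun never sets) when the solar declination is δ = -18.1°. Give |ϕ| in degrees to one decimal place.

|ϕ| = 71.9°

Polar day requires cos h₀ = −tan ϕ tan δ ≤ −1, i.e. tan ϕ tan δ ≥ 1.
The boundary is |tan ϕ| · |tan δ| = 1, so |ϕ| = 90° − |δ| = 90° − 18.1° = 71.9° in the southern hemisphere.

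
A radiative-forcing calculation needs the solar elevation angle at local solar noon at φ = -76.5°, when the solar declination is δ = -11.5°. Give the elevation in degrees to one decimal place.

At local noon the hour angle is zero, so the zenith angle equals |φ − δ| = |-76.5° − (-11.500°)| = 65.000°.
Elevation = 90° − 65.000° = 25.0°.

25.0°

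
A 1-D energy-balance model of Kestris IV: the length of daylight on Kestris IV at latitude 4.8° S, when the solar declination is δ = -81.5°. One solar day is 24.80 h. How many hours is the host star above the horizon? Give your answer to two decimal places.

cos H₀ = −tan φ · tan δ = −tan(-4.8°) × tan(-81.500°) = -0.5619, so H₀ = 2.1674 rad = 124.19°.
Daylight = 2H₀/(2π) × 24.80 h = (2.1674/π) × 24.80 = 17.11 h.

17.11 h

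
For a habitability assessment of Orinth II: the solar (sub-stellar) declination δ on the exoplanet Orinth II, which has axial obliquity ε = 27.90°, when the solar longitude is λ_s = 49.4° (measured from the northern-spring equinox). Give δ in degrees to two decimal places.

δ = +20.81°

sin δ = sin ε · sin λ_s = sin 27.90° × sin 49.4° = 0.355286.
δ = arcsin(0.355286) = +20.81°.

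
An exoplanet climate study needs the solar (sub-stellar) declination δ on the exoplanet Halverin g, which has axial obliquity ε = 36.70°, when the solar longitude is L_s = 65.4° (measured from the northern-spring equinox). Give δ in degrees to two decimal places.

δ = +32.91°

sin δ = sin ε · sin L_s = sin 36.70° × sin 65.4° = 0.543382.
δ = arcsin(0.543382) = +32.91°.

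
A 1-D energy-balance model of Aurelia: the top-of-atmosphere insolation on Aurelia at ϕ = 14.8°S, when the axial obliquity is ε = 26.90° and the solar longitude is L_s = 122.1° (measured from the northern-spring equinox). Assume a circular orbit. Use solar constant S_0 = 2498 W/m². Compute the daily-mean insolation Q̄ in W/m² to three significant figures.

Q̄ ≈ 592 W/m²

Solar declination: sin δ = sin ε · sin L_s = sin 26.90° × sin 122.1° = 0.38327, so δ = +22.536°.
cos h₀ = −tan(-14.8°) tan(+22.536°) = 0.1096, h₀ = 1.4609 rad.
Bracket: h₀ sin ϕ sin δ + cos ϕ cos δ sin h₀ = 1.4609×-0.25545×0.38327 + 0.96682×0.92364×0.99397 = -0.143031 + 0.887609 = 0.744578.
Q̄ = (S_0/π) × [bracket] = (2498/π) × 0.744578 = 592.0 W/m².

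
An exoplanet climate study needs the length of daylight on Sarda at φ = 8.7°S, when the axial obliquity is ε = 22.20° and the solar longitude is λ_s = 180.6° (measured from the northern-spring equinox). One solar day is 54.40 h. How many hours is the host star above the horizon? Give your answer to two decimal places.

27.21 h

Solar declination: sin δ = sin ε · sin λ_s = sin 22.20° × sin 180.6° = -0.00396, so δ = -0.227°.
cos H₀ = −tan φ · tan δ = −tan(-8.7°) × tan(-0.227°) = -0.0006, so H₀ = 1.5714 rad = 90.03°.
Daylight = 2H₀/(2π) × 54.40 h = (1.5714/π) × 54.40 = 27.21 h.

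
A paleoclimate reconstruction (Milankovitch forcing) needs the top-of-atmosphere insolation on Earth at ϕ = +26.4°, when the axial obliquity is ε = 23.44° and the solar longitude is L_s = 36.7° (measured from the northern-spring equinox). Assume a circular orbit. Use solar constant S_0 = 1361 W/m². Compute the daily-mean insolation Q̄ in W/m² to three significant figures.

Q̄ ≈ 452 W/m²

Solar declination: sin δ = sin ε · sin L_s = sin 23.44° × sin 36.7° = 0.23773, so δ = +13.753°.
cos h₀ = −tan(+26.4°) tan(+13.753°) = -0.1215, h₀ = 1.6926 rad.
Bracket: h₀ sin ϕ sin δ + cos ϕ cos δ sin h₀ = 1.6926×0.44464×0.23773 + 0.89571×0.97133×0.99259 = 0.178915 + 0.863583 = 1.042498.
Q̄ = (S_0/π) × [bracket] = (1361/π) × 1.042498 = 451.6 W/m².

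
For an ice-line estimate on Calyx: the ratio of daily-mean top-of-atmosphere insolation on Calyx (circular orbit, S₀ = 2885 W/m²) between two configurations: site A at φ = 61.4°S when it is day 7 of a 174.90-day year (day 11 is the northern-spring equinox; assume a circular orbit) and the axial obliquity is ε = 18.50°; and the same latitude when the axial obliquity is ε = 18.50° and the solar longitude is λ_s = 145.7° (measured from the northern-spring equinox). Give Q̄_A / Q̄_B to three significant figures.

— Configuration A (φ=-61.4°):
Solar longitude: λ_s = 360° × (7 − 11)/174.90 = -8.233°, i.e. -8.233° + 360° = 351.767°.
sin δ = sin 18.50° × sin 351.767° = -0.04544, so δ = -2.604°.
cos H₀ = −tan(-61.4°) tan(-2.604°) = -0.0834, H₀ = 1.6543 rad.
Bracket: H₀ sin φ sin δ + cos φ cos δ sin H₀ = 1.6543×-0.87798×-0.04544 + 0.47869×0.99897×0.99651 = 0.065999 + 0.476528 = 0.542527.
Q̄ = (S₀/π) × [bracket] = (2885/π) × 0.542527 = 498.22 W/m².
— Configuration B (φ=-61.4°):
Solar declination: sin δ = sin ε · sin λ_s = sin 18.50° × sin 145.7° = 0.17881, so δ = +10.300°.
cos H₀ = −tan(-61.4°) tan(+10.300°) = 0.3333, H₀ = 1.2310 rad.
Bracket: H₀ sin φ sin δ + cos φ cos δ sin H₀ = 1.2310×-0.87798×0.17881 + 0.47869×0.98388×0.94281 = -0.193257 + 0.444039 = 0.250782.
Q̄ = (S₀/π) × [bracket] = (2885/π) × 0.250782 = 230.30 W/m².
Ratio Q̄_A / Q̄_B = 498.22 / 230.30 = 2.163.

Q̄_A / Q̄_B ≈ 2.16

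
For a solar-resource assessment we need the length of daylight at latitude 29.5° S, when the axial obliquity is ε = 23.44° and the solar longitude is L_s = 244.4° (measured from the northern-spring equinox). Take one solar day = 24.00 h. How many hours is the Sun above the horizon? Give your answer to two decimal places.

Solar declination: sin δ = sin ε · sin L_s = sin 23.44° × sin 244.4° = -0.35874, so δ = -21.023°.
cos h₀ = −tan ϕ · tan δ = −tan(-29.5°) × tan(-21.023°) = -0.2174, so h₀ = 1.7900 rad = 102.56°.
Daylight = 2h₀/(2π) × 24.00 h = (1.7900/π) × 24.00 = 13.67 h.

13.67 h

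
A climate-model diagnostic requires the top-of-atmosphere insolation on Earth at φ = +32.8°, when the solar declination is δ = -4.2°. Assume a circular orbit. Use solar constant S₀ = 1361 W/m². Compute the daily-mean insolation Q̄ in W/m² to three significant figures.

Q̄ ≈ 337 W/m²

cos H₀ = −tan(+32.8°) tan(-4.200°) = 0.0473, H₀ = 1.5235 rad.
Bracket: H₀ sin φ sin δ + cos φ cos δ sin H₀ = 1.5235×0.54171×-0.07324 + 0.84057×0.99731×0.99888 = -0.060445 + 0.837370 = 0.776925.
Q̄ = (S₀/π) × [bracket] = (1361/π) × 0.776925 = 336.6 W/m².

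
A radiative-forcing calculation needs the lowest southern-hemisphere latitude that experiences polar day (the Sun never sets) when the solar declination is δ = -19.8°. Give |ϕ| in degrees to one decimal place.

Polar day requires cos h₀ = −tan ϕ tan δ ≤ −1, i.e. tan ϕ tan δ ≥ 1.
The boundary is |tan ϕ| · |tan δ| = 1, so |ϕ| = 90° − |δ| = 90° − 19.8° = 70.2° in the southern hemisphere.

|ϕ| = 70.2°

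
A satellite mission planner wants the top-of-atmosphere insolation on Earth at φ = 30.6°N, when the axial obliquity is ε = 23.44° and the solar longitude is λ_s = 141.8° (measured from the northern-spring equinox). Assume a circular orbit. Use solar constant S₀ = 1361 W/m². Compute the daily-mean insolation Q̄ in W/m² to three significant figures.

Q̄ ≈ 451 W/m²

Solar declination: sin δ = sin ε · sin λ_s = sin 23.44° × sin 141.8° = 0.24600, so δ = +14.241°.
cos H₀ = −tan(+30.6°) tan(+14.241°) = -0.1501, H₀ = 1.7215 rad.
Bracket: H₀ sin φ sin δ + cos φ cos δ sin H₀ = 1.7215×0.50904×0.24600 + 0.86074×0.96927×0.98867 = 0.215573 + 0.824837 = 1.040410.
Q̄ = (S₀/π) × [bracket] = (1361/π) × 1.040410 = 450.7 W/m².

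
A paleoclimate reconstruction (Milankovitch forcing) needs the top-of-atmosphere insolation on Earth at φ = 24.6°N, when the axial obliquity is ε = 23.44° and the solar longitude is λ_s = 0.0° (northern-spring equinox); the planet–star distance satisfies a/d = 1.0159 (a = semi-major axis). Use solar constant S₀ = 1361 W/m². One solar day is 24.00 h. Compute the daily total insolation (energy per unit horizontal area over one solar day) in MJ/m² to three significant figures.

Solar declination: sin δ = sin ε · sin λ_s = sin 23.44° × sin 0.0° = 0.00000, so δ = +0.000°.
cos H₀ = −tan(+24.6°) tan(+0.000°) = -0.0000, H₀ = 1.5708 rad.
Bracket: H₀ sin φ sin δ + cos φ cos δ sin H₀ = 1.5708×0.41628×0.00000 + 0.90924×1.00000×1.00000 = 0.000000 + 0.909240 = 0.909240.
Inverse-square distance factor (a/d)² = 1.0159² = 1.032053.
Q̄ = (S₀/π) × 1.032053 × [bracket] = (1361/π) × 1.032053 × 0.909240 = 406.53 W/m².
Daily total = Q̄ × 24.00 h × 3600 s/h = 406.53 × 24.00 × 3600 / 10⁶ = 35.12 MJ/m².

35.1 MJ/m²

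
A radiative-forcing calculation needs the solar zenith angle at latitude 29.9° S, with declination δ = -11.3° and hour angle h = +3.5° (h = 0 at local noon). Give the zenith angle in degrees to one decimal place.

cos θ_z = sin φ sin δ + cos φ cos δ cos h = 0.097677 + 0.848506 = 0.946183.
θ_z = arccos(0.946183) = 18.9°.

θ_z = 18.9°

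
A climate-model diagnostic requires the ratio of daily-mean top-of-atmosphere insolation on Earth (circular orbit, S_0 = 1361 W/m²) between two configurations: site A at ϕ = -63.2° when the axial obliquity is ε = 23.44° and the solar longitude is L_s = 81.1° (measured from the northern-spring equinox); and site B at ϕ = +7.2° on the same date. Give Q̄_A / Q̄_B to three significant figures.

Q̄_A / Q̄_B ≈ 0.0240

— Configuration A (ϕ=-63.2°):
Solar declination: sin δ = sin ε · sin L_s = sin 23.44° × sin 81.1° = 0.39300, so δ = +23.141°.
cos h₀ = −tan(-63.2°) tan(+23.141°) = 0.8461, h₀ = 0.5622 rad.
Bracket: h₀ sin ϕ sin δ + cos ϕ cos δ sin h₀ = 0.5622×-0.89259×0.39300 + 0.45088×0.91954×0.53305 = -0.197213 + 0.221004 = 0.023791.
Q̄ = (S_0/π) × [bracket] = (1361/π) × 0.023791 = 10.307 W/m².
— Configuration B (ϕ=+7.2°):
cos h₀ = −tan(+7.2°) tan(+23.141°) = -0.0540, h₀ = 1.6248 rad.
Bracket: h₀ sin ϕ sin δ + cos ϕ cos δ sin h₀ = 1.6248×0.12533×0.39300 + 0.99211×0.91954×0.99854 = 0.080029 + 0.910953 = 0.990982.
Q̄ = (S_0/π) × [bracket] = (1361/π) × 0.990982 = 429.31 W/m².
Ratio Q̄_A / Q̄_B = 10.307 / 429.31 = 0.02401.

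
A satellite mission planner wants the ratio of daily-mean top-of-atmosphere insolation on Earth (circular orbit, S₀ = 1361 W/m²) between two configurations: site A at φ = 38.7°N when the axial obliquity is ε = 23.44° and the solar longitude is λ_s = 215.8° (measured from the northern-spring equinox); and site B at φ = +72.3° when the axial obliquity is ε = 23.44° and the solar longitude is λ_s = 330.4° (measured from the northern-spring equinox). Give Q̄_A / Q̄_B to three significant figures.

Q̄_A / Q̄_B ≈ 8.37

— Configuration A (φ=+38.7°):
Solar declination: sin δ = sin ε · sin λ_s = sin 23.44° × sin 215.8° = -0.23269, so δ = -13.455°.
cos H₀ = −tan(+38.7°) tan(-13.455°) = 0.1917, H₀ = 1.3779 rad.
Bracket: H₀ sin φ sin δ + cos φ cos δ sin H₀ = 1.3779×0.62524×-0.23269 + 0.78043×0.97255×0.98146 = -0.200467 + 0.744935 = 0.544468.
Q̄ = (S₀/π) × [bracket] = (1361/π) × 0.544468 = 235.87 W/m².
— Configuration B (φ=+72.3°):
Solar declination: sin δ = sin ε · sin λ_s = sin 23.44° × sin 330.4° = -0.19648, so δ = -11.331°.
cos H₀ = −tan(+72.3°) tan(-11.331°) = 0.6279, H₀ = 0.8919 rad.
Bracket: H₀ sin φ sin δ + cos φ cos δ sin H₀ = 0.8919×0.95266×-0.19648 + 0.30403×0.98051×0.77829 = -0.166945 + 0.232012 = 0.065067.
Q̄ = (S₀/π) × [bracket] = (1361/π) × 0.065067 = 28.188 W/m².
Ratio Q̄_A / Q̄_B = 235.87 / 28.188 = 8.368.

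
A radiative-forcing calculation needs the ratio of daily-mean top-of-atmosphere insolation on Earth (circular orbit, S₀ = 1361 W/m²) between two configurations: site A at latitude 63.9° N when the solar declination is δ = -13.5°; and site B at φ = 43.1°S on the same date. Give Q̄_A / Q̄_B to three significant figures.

Q̄_A / Q̄_B ≈ 0.154

— Configuration A (φ=+63.9°):
cos H₀ = −tan(+63.9°) tan(-13.500°) = 0.4901, H₀ = 1.0586 rad.
Bracket: H₀ sin φ sin δ + cos φ cos δ sin H₀ = 1.0586×0.89803×-0.23345 + 0.43994×0.97237×0.87169 = -0.221930 + 0.372895 = 0.150965.
Q̄ = (S₀/π) × [bracket] = (1361/π) × 0.150965 = 65.401 W/m².
— Configuration B (φ=-43.1°):
cos H₀ = −tan(-43.1°) tan(-13.500°) = -0.2247, H₀ = 1.7974 rad.
Bracket: H₀ sin φ sin δ + cos φ cos δ sin H₀ = 1.7974×-0.68327×-0.23345 + 0.73016×0.97237×0.97444 = 0.286702 + 0.691838 = 0.978540.
Q̄ = (S₀/π) × [bracket] = (1361/π) × 0.978540 = 423.92 W/m².
Ratio Q̄_A / Q̄_B = 65.401 / 423.92 = 0.1543.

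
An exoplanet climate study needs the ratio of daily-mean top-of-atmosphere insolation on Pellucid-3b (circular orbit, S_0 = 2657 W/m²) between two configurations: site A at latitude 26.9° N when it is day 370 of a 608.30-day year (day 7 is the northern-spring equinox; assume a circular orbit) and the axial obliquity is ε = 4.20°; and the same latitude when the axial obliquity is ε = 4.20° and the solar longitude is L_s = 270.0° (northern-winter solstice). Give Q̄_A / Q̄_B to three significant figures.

— Configuration A (ϕ=+26.9°):
Solar longitude: L_s = 360° × (370 − 7)/608.30 = 214.828°.
sin δ = sin 4.20° × sin 214.828° = -0.04183, so δ = -2.397°.
cos h₀ = −tan(+26.9°) tan(-2.397°) = 0.0212, h₀ = 1.5496 rad.
Bracket: h₀ sin ϕ sin δ + cos ϕ cos δ sin h₀ = 1.5496×0.45243×-0.04183 + 0.89180×0.99912×0.99977 = -0.029326 + 0.890810 = 0.861484.
Q̄ = (S_0/π) × [bracket] = (2657/π) × 0.861484 = 728.60 W/m².
— Configuration B (ϕ=+26.9°):
Solar declination: sin δ = sin ε · sin L_s = sin 4.20° × sin 270.0° = -0.07324, so δ = -4.200°.
cos h₀ = −tan(+26.9°) tan(-4.200°) = 0.0373, h₀ = 1.5335 rad.
Bracket: h₀ sin ϕ sin δ + cos ϕ cos δ sin h₀ = 1.5335×0.45243×-0.07324 + 0.89180×0.99731×0.99931 = -0.050814 + 0.888787 = 0.837973.
Q̄ = (S_0/π) × [bracket] = (2657/π) × 0.837973 = 708.72 W/m².
Ratio Q̄_A / Q̄_B = 728.60 / 708.72 = 1.028.

Q̄_A / Q̄_B ≈ 1.03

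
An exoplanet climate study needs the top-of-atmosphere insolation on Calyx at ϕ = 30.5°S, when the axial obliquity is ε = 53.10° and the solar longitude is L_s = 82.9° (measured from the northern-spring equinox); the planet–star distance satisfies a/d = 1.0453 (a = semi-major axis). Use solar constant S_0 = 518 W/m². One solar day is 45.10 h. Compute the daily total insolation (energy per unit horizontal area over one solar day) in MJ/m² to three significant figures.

1.63 MJ/m²

Solar declination: sin δ = sin ε · sin L_s = sin 53.10° × sin 82.9° = 0.79355, so δ = +52.519°.
cos h₀ = −tan(-30.5°) tan(+52.519°) = 0.7682, h₀ = 0.6948 rad.
Bracket: h₀ sin ϕ sin δ + cos ϕ cos δ sin h₀ = 0.6948×-0.50754×0.79355 + 0.86163×0.60850×0.64024 = -0.279837 + 0.335679 = 0.055842.
Inverse-square distance factor (a/d)² = 1.0453² = 1.092652.
Q̄ = (S_0/π) × 1.092652 × [bracket] = (518/π) × 1.092652 × 0.055842 = 10.061 W/m².
Daily total = Q̄ × 45.10 h × 3600 s/h = 10.061 × 45.10 × 3600 / 10⁶ = 1.634 MJ/m².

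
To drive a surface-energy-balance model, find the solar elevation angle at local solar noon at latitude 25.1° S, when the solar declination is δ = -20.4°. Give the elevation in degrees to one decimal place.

85.3°

At local noon the hour angle is zero, so the zenith angle equals |ϕ − δ| = |-25.1° − (-20.400°)| = 4.700°.
Elevation = 90° − 4.700° = 85.3°.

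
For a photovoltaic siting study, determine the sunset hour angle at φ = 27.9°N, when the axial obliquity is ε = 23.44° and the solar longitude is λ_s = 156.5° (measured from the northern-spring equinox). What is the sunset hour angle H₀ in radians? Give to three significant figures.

Solar declination: sin δ = sin ε · sin λ_s = sin 23.44° × sin 156.5° = 0.15862, so δ = +9.127°.
cos H₀ = −tan φ · tan δ = −tan(+27.9°) × tan(+9.127°) = -0.0851, so H₀ = 1.6560 rad = 94.88°.

H₀ = 1.66 rad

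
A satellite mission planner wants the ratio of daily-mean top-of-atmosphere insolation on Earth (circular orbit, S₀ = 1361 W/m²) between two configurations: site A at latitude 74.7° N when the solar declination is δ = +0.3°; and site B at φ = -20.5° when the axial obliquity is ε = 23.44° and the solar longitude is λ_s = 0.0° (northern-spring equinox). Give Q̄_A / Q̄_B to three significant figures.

— Configuration A (φ=+74.7°):
cos H₀ = −tan(+74.7°) tan(+0.300°) = -0.0191, H₀ = 1.5899 rad.
Bracket: H₀ sin φ sin δ + cos φ cos δ sin H₀ = 1.5899×0.96456×0.00524 + 0.26387×0.99999×0.99982 = 0.008036 + 0.263820 = 0.271856.
Q̄ = (S₀/π) × [bracket] = (1361/π) × 0.271856 = 117.77 W/m².
— Configuration B (φ=-20.5°):
Solar declination: sin δ = sin ε · sin λ_s = sin 23.44° × sin 0.0° = 0.00000, so δ = +0.000°.
cos H₀ = −tan(-20.5°) tan(+0.000°) = 0.0000, H₀ = 1.5708 rad.
Bracket: H₀ sin φ sin δ + cos φ cos δ sin H₀ = 1.5708×-0.35021×0.00000 + 0.93667×1.00000×1.00000 = -0.000000 + 0.936670 = 0.936670.
Q̄ = (S₀/π) × [bracket] = (1361/π) × 0.936670 = 405.78 W/m².
Ratio Q̄_A / Q̄_B = 117.77 / 405.78 = 0.2902.

Q̄_A / Q̄_B ≈ 0.290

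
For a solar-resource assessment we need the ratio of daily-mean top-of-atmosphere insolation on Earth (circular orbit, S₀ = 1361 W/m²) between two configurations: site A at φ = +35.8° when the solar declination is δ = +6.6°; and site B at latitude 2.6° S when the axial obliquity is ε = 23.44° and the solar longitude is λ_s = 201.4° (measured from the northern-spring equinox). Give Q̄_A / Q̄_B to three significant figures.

— Configuration A (φ=+35.8°):
cos H₀ = −tan(+35.8°) tan(+6.600°) = -0.0834, H₀ = 1.6543 rad.
Bracket: H₀ sin φ sin δ + cos φ cos δ sin H₀ = 1.6543×0.58496×0.11494 + 0.81106×0.99337×0.99651 = 0.111227 + 0.802871 = 0.914098.
Q̄ = (S₀/π) × [bracket] = (1361/π) × 0.914098 = 396.01 W/m².
— Configuration B (φ=-2.6°):
Solar declination: sin δ = sin ε · sin λ_s = sin 23.44° × sin 201.4° = -0.14514, so δ = -8.346°.
cos H₀ = −tan(-2.6°) tan(-8.346°) = -0.0067, H₀ = 1.5775 rad.
Bracket: H₀ sin φ sin δ + cos φ cos δ sin H₀ = 1.5775×-0.04536×-0.14514 + 0.99897×0.98941×0.99998 = 0.010386 + 0.988371 = 0.998757.
Q̄ = (S₀/π) × [bracket] = (1361/π) × 0.998757 = 432.68 W/m².
Ratio Q̄_A / Q̄_B = 396.01 / 432.68 = 0.9152.

Q̄_A / Q̄_B ≈ 0.915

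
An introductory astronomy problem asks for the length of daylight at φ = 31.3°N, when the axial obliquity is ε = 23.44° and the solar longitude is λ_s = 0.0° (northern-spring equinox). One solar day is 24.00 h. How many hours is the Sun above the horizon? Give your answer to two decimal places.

12.00 h

Solar declination: sin δ = sin ε · sin λ_s = sin 23.44° × sin 0.0° = 0.00000, so δ = +0.000°.
cos H₀ = −tan φ · tan δ = −tan(+31.3°) × tan(+0.000°) = -0.0000, so H₀ = 1.5708 rad = 90.00°.
Daylight = 2H₀/(2π) × 24.00 h = (1.5708/π) × 24.00 = 12.00 h.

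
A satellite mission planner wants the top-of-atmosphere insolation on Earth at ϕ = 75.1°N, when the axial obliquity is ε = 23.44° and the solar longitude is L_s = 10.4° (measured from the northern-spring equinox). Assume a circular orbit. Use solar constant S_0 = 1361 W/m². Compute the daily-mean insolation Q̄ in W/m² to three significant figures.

Q̄ ≈ 162 W/m²

Solar declination: sin δ = sin ε · sin L_s = sin 23.44° × sin 10.4° = 0.07181, so δ = +4.118°.
cos h₀ = −tan(+75.1°) tan(+4.118°) = -0.2706, h₀ = 1.8448 rad.
Bracket: h₀ sin ϕ sin δ + cos ϕ cos δ sin h₀ = 1.8448×0.96638×0.07181 + 0.25713×0.99742×0.96270 = 0.128021 + 0.246900 = 0.374921.
Q̄ = (S_0/π) × [bracket] = (1361/π) × 0.374921 = 162.4 W/m².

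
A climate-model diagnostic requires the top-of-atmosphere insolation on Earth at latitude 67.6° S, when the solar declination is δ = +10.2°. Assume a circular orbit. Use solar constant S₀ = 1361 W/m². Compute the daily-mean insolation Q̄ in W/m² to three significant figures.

cos H₀ = −tan(-67.6°) tan(+10.200°) = 0.4365, H₀ = 1.1190 rad.
Bracket: H₀ sin φ sin δ + cos φ cos δ sin H₀ = 1.1190×-0.92455×0.17708 + 0.38107×0.98420×0.89969 = -0.183202 + 0.337428 = 0.154226.
Q̄ = (S₀/π) × [bracket] = (1361/π) × 0.154226 = 66.81 W/m².

Q̄ ≈ 66.8 W/m²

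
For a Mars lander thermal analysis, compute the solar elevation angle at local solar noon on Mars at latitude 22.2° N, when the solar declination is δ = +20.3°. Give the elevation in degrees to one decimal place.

88.1°

At local noon the hour angle is zero, so the zenith angle equals |φ − δ| = |+22.2° − (+20.300°)| = 1.900°.
Elevation = 90° − 1.900° = 88.1°.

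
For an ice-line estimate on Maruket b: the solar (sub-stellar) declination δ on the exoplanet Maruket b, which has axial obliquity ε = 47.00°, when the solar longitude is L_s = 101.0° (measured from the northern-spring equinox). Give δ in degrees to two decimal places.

δ = +45.88°

sin δ = sin ε · sin L_s = sin 47.00° × sin 101.0° = 0.717917.
δ = arcsin(0.717917) = +45.88°.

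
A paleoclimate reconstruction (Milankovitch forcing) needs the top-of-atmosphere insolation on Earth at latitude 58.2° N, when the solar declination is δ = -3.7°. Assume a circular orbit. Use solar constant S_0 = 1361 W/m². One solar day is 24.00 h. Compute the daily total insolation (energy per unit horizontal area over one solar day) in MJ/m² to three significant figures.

16.6 MJ/m²

cos h₀ = −tan(+58.2°) tan(-3.700°) = 0.1043, h₀ = 1.4663 rad.
Bracket: h₀ sin ϕ sin δ + cos ϕ cos δ sin h₀ = 1.4663×0.84989×-0.06453 + 0.52696×0.99792×0.99455 = -0.080417 + 0.522998 = 0.442581.
Q̄ = (S_0/π) × [bracket] = (1361/π) × 0.442581 = 191.73 W/m².
Daily total = Q̄ × 24.00 h × 3600 s/h = 191.73 × 24.00 × 3600 / 10⁶ = 16.57 MJ/m².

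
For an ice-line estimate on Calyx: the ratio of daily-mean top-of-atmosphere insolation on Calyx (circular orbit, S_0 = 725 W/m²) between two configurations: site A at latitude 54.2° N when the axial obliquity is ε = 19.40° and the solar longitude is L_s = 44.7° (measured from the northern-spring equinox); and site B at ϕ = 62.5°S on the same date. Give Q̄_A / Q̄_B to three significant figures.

— Configuration A (ϕ=+54.2°):
Solar declination: sin δ = sin ε · sin L_s = sin 19.40° × sin 44.7° = 0.23364, so δ = +13.511°.
cos h₀ = −tan(+54.2°) tan(+13.511°) = -0.3332, h₀ = 1.9105 rad.
Bracket: h₀ sin ϕ sin δ + cos ϕ cos δ sin h₀ = 1.9105×0.81106×0.23364 + 0.58496×0.97232×0.94287 = 0.362032 + 0.536275 = 0.898307.
Q̄ = (S_0/π) × [bracket] = (725/π) × 0.898307 = 207.31 W/m².
— Configuration B (ϕ=-62.5°):
cos h₀ = −tan(-62.5°) tan(+13.511°) = 0.4616, h₀ = 1.0910 rad.
Bracket: h₀ sin ϕ sin δ + cos ϕ cos δ sin h₀ = 1.0910×-0.88701×0.23364 + 0.46175×0.97232×0.88709 = -0.226100 + 0.398276 = 0.172176.
Q̄ = (S_0/π) × [bracket] = (725/π) × 0.172176 = 39.734 W/m².
Ratio Q̄_A / Q̄_B = 207.31 / 39.734 = 5.217.

Q̄_A / Q̄_B ≈ 5.22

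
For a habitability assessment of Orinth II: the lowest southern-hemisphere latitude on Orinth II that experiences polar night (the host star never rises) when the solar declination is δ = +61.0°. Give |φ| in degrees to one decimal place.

Polar night requires cos H₀ = −tan φ tan δ ≥ 1, i.e. tan φ tan δ ≤ −1.
The boundary is |tan φ| · |tan δ| = 1, so |φ| = 90° − |δ| = 90° − 61.0° = 29.0° in the southern hemisphere.

|φ| = 29.0°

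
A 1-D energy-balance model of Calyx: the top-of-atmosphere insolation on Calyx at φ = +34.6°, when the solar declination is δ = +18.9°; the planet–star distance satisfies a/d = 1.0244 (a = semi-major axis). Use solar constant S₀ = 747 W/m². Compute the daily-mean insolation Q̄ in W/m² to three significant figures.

cos H₀ = −tan(+34.6°) tan(+18.900°) = -0.2362, H₀ = 1.8092 rad.
Bracket: H₀ sin φ sin δ + cos φ cos δ sin H₀ = 1.8092×0.56784×0.32392 + 0.82314×0.94609×0.97171 = 0.332775 + 0.756733 = 1.089508.
Inverse-square distance factor (a/d)² = 1.0244² = 1.049395.
Q̄ = (S₀/π) × 1.049395 × [bracket] = (747/π) × 1.049395 × 1.089508 = 271.9 W/m².

Q̄ ≈ 272 W/m²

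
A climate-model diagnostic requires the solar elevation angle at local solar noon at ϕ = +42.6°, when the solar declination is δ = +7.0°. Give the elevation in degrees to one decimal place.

54.4°

At local noon the hour angle is zero, so the zenith angle equals |ϕ − δ| = |+42.6° − (+7.000°)| = 35.600°.
Elevation = 90° − 35.600° = 54.4°.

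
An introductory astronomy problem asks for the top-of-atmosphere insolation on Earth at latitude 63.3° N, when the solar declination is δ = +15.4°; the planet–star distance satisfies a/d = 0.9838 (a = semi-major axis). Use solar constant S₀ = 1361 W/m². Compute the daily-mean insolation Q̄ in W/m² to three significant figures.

Q̄ ≈ 366 W/m²

cos H₀ = −tan(+63.3°) tan(+15.400°) = -0.5477, H₀ = 2.1504 rad.
Bracket: H₀ sin φ sin δ + cos φ cos δ sin H₀ = 2.1504×0.89337×0.26556 + 0.44932×0.96410×0.83670 = 0.510168 + 0.362450 = 0.872618.
Inverse-square distance factor (a/d)² = 0.9838² = 0.967862.
Q̄ = (S₀/π) × 0.967862 × [bracket] = (1361/π) × 0.967862 × 0.872618 = 365.9 W/m².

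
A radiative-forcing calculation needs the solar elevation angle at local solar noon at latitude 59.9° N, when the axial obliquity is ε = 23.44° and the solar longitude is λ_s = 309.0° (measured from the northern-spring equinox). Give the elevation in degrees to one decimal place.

Solar declination: sin δ = sin ε · sin λ_s = sin 23.44° × sin 309.0° = -0.30914, so δ = -18.007°.
At local noon the hour angle is zero, so the zenith angle equals |φ − δ| = |+59.9° − (-18.007°)| = 77.907°.
Elevation = 90° − 77.907° = 12.1°.

12.1°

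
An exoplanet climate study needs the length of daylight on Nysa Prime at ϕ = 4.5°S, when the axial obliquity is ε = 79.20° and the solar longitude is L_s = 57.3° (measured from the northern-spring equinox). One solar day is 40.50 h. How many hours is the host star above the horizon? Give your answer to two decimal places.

18.76 h

Solar declination: sin δ = sin ε · sin L_s = sin 79.20° × sin 57.3° = 0.82661, so δ = +55.752°.
cos h₀ = −tan ϕ · tan δ = −tan(-4.5°) × tan(+55.752°) = 0.1156, so h₀ = 1.4549 rad = 83.36°.
Daylight = 2h₀/(2π) × 40.50 h = (1.4549/π) × 40.50 = 18.76 h.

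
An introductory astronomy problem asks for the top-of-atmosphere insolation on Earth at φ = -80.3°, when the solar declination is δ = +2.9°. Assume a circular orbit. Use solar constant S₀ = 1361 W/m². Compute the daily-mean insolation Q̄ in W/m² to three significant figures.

cos H₀ = −tan(-80.3°) tan(+2.900°) = 0.2964, H₀ = 1.2699 rad.
Bracket: H₀ sin φ sin δ + cos φ cos δ sin H₀ = 1.2699×-0.98570×0.05059 + 0.16849×0.99872×0.95508 = -0.063326 + 0.160715 = 0.097389.
Q̄ = (S₀/π) × [bracket] = (1361/π) × 0.097389 = 42.19 W/m².

Q̄ ≈ 42.2 W/m²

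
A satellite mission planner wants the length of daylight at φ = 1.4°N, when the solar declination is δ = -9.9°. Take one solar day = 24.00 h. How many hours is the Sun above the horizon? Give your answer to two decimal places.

11.97 h

cos H₀ = −tan φ · tan δ = −tan(+1.4°) × tan(-9.900°) = 0.0043, so H₀ = 1.5665 rad = 89.76°.
Daylight = 2H₀/(2π) × 24.00 h = (1.5665/π) × 24.00 = 11.97 h.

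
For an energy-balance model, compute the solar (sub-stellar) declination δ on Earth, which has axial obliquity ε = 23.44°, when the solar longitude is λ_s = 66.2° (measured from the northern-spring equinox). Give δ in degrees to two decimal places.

δ = +21.34°

sin δ = sin ε · sin λ_s = sin 23.44° × sin 66.2° = 0.363960.
δ = arcsin(0.363960) = +21.34°.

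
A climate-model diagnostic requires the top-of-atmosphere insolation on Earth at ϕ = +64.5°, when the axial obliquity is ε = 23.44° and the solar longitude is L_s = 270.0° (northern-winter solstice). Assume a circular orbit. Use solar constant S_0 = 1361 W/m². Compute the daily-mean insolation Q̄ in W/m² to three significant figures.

Q̄ ≈ 4.45 W/m²

Solar declination: sin δ = sin ε · sin L_s = sin 23.44° × sin 270.0° = -0.39779, so δ = -23.440°.
cos h₀ = −tan(+64.5°) tan(-23.440°) = 0.9090, h₀ = 0.4299 rad.
Bracket: h₀ sin ϕ sin δ + cos ϕ cos δ sin h₀ = 0.4299×0.90259×-0.39779 + 0.43051×0.91748×0.41681 = -0.154352 + 0.164633 = 0.010281.
Q̄ = (S_0/π) × [bracket] = (1361/π) × 0.010281 = 4.454 W/m².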